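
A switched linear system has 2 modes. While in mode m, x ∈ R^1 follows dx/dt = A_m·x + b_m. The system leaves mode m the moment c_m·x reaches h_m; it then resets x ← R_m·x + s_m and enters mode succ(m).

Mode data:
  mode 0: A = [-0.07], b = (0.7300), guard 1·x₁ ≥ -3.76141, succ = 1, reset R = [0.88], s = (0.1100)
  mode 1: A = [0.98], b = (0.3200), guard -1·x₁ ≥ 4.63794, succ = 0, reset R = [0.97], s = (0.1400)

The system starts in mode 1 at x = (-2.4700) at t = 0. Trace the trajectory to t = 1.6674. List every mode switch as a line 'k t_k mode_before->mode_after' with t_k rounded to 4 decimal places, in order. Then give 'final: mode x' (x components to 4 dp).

1 0.7131 1->0
2 1.3022 0->1
final: 1 -4.4365

Mode 1: guard c·x = 4.6379 hit at Δt = 0.7131 (t = 0.7131), x⁻ = (-4.6379) → reset → x⁺ = (-4.3588), jump to mode 0
Mode 0: guard c·x = -3.7614 hit at Δt = 0.5891 (t = 1.3022), x⁻ = (-3.7614) → reset → x⁺ = (-3.2000), jump to mode 1
Mode 1: flow for 0.3652 to horizon, guard not reached → x = (-4.4365)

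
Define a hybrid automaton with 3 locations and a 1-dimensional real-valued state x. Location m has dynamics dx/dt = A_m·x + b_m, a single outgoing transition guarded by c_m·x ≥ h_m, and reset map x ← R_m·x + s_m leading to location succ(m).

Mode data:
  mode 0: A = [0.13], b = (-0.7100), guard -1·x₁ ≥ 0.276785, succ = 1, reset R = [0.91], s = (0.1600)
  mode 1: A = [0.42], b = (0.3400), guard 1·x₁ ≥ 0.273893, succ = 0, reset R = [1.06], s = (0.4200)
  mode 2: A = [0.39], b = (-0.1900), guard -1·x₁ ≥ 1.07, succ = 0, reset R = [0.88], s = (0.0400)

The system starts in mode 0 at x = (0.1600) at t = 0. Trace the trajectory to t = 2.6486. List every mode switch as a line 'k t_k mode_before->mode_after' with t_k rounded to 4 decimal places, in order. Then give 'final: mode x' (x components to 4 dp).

1 0.6090 0->1
2 1.5897 1->0
final: 0 0.0091

Mode 0: guard c·x = 0.2768 hit at Δt = 0.6090 (t = 0.6090), x⁻ = (-0.2768) → reset → x⁺ = (-0.0919), jump to mode 1
Mode 1: guard c·x = 0.2739 hit at Δt = 0.9807 (t = 1.5897), x⁻ = (0.2739) → reset → x⁺ = (0.7103), jump to mode 0
Mode 0: flow for 1.0589 to horizon, guard not reached → x = (0.0091)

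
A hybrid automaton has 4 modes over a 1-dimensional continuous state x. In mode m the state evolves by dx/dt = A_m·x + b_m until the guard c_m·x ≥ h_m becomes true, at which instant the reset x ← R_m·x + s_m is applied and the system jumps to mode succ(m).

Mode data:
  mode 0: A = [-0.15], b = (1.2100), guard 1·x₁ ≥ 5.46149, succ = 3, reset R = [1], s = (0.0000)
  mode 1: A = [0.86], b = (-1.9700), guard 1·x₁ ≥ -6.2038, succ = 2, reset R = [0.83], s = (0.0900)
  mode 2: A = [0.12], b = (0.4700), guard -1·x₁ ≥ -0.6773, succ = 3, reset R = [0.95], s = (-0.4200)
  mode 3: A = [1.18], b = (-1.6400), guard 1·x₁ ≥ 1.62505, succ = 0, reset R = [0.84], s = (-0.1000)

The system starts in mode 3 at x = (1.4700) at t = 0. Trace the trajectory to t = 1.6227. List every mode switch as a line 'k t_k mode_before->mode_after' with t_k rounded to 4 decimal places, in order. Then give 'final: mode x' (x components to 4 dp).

1 0.9122 3->0
final: 0 1.9526

Mode 3: guard c·x = 1.6251 hit at Δt = 0.9122 (t = 0.9122), x⁻ = (1.6251) → reset → x⁺ = (1.2650), jump to mode 0
Mode 0: flow for 0.7105 to horizon, guard not reached → x = (1.9526)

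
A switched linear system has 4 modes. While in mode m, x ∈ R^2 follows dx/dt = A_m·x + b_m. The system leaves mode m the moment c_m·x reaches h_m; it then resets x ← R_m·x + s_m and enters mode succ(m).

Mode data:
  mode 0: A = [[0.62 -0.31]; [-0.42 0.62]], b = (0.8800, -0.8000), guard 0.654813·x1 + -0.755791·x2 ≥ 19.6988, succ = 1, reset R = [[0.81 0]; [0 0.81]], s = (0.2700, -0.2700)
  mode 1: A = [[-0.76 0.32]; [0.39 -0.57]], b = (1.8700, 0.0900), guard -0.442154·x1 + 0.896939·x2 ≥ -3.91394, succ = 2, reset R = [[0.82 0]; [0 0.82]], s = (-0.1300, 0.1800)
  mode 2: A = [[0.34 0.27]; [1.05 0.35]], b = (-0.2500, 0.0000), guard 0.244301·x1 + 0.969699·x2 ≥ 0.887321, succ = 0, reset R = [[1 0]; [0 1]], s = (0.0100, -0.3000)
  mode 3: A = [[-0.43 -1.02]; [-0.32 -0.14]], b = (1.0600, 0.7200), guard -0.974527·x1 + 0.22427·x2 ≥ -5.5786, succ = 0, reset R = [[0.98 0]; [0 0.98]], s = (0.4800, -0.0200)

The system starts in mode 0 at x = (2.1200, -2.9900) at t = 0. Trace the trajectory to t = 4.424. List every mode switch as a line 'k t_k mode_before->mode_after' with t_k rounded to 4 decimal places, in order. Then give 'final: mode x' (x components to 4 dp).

Mode 0: guard c·x = 19.6988 hit at Δt = 1.4944 (t = 1.4944), x⁻ = (12.6596, -15.0956) → reset → x⁺ = (10.5243, -12.4974), jump to mode 1
Mode 1: guard c·x = -3.9139 hit at Δt = 1.5958 (t = 3.0902), x⁻ = (3.1797, -2.7962) → reset → x⁺ = (2.4774, -2.1129), jump to mode 2
Mode 2: guard c·x = 0.8873 hit at Δt = 0.9861 (t = 4.0763), x⁻ = (2.8193, 0.2048) → reset → x⁺ = (2.8293, -0.0952), jump to mode 0
Mode 0: flow for 0.3477 to horizon, guard not reached → x = (3.9101, -0.9701)

1 1.4944 0->1
2 3.0902 1->2
3 4.0763 2->0
final: 0 3.9101 -0.9701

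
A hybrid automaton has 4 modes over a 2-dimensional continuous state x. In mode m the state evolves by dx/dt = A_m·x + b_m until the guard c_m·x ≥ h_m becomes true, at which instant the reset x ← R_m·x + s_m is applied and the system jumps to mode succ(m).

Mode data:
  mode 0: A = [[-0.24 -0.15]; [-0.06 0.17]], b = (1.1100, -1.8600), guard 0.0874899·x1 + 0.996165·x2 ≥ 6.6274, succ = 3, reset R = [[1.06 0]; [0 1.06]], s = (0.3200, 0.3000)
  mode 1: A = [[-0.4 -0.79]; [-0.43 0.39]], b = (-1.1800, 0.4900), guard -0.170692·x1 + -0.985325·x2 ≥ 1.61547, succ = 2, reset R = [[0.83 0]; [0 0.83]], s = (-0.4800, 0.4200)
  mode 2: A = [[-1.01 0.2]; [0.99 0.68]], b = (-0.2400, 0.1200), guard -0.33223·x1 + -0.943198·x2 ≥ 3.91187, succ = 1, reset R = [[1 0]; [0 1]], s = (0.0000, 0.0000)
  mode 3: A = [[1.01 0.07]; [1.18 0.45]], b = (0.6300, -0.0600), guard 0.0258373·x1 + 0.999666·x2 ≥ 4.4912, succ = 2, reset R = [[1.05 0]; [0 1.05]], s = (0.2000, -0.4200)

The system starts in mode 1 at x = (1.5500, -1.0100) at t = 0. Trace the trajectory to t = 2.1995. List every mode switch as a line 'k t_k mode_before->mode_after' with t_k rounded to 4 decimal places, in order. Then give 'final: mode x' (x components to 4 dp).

Mode 1: guard c·x = 1.6155 hit at Δt = 1.5007 (t = 1.5007), x⁻ = (0.7975, -1.7777) → reset → x⁺ = (0.1819, -1.0555), jump to mode 2
Mode 2: flow for 0.6988 to horizon, guard not reached → x = (-0.1617, -1.5816)

1 1.5007 1->2
final: 2 -0.1617 -1.5816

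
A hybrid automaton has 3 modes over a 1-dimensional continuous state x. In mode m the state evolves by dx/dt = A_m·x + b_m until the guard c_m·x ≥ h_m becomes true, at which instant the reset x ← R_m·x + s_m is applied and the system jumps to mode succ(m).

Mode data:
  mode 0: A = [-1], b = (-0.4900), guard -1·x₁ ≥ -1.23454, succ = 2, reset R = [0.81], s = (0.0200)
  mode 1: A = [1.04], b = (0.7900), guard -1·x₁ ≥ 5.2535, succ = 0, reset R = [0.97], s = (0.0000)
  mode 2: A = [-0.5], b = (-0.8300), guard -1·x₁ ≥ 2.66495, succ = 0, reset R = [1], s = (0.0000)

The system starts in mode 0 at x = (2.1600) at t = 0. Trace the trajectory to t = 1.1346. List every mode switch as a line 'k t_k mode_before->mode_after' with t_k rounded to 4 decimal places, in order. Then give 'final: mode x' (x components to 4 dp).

Mode 0: guard c·x = -1.2345 hit at Δt = 0.4296 (t = 0.4296), x⁻ = (1.2345) → reset → x⁺ = (1.0200), jump to mode 2
Mode 2: flow for 0.7050 to horizon, guard not reached → x = (0.2238)

1 0.4296 0->2
final: 2 0.2238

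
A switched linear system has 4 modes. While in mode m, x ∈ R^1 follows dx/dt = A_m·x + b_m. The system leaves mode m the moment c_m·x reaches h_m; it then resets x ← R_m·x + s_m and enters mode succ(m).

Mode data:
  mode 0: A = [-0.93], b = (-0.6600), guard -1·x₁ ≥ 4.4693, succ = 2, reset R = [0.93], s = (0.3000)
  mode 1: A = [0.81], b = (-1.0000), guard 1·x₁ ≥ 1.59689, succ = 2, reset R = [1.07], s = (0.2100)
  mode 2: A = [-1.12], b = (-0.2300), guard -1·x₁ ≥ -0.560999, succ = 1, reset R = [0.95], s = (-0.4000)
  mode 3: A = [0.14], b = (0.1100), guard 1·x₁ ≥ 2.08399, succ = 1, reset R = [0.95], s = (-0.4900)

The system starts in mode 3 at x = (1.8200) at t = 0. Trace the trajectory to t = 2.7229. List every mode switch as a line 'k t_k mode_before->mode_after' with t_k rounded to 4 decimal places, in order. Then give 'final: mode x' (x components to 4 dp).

Mode 3: guard c·x = 2.0840 hit at Δt = 0.6893 (t = 0.6893), x⁻ = (2.0840) → reset → x⁺ = (1.4898), jump to mode 1
Mode 1: guard c·x = 1.5969 hit at Δt = 0.4326 (t = 1.1219), x⁻ = (1.5969) → reset → x⁺ = (1.9187), jump to mode 2
Mode 2: guard c·x = -0.5610 hit at Δt = 0.9102 (t = 2.0321), x⁻ = (0.5610) → reset → x⁺ = (0.1329), jump to mode 1
Mode 1: flow for 0.6908 to horizon, guard not reached → x = (-0.6932)

1 0.6893 3->1
2 1.1219 1->2
3 2.0321 2->1
final: 1 -0.6932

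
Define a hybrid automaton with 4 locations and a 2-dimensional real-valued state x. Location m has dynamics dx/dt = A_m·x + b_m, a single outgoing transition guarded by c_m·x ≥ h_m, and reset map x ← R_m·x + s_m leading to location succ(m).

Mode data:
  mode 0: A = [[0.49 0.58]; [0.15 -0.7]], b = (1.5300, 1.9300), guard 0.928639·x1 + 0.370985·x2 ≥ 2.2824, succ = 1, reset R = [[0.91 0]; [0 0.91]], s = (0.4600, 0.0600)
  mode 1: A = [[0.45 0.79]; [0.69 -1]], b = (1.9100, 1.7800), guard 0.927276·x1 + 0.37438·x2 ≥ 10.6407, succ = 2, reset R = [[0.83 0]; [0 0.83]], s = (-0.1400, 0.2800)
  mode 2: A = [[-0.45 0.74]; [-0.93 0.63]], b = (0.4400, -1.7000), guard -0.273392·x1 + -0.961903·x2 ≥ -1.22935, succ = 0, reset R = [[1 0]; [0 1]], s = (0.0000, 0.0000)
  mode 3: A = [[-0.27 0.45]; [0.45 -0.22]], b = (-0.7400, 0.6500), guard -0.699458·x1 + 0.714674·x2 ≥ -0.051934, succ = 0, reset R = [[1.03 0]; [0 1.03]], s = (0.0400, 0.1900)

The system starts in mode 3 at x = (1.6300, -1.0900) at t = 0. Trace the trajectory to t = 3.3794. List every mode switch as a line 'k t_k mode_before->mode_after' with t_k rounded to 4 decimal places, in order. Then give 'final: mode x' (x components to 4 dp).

Mode 3: guard c·x = -0.0519 hit at Δt = 1.1724 (t = 1.1724), x⁻ = (0.3022, 0.2231) → reset → x⁺ = (0.3512, 0.4197), jump to mode 0
Mode 0: guard c·x = 2.2824 hit at Δt = 0.6137 (t = 1.7861), x⁻ = (1.9302, 1.3207) → reset → x⁺ = (2.2165, 1.2618), jump to mode 1
Mode 1: guard c·x = 10.6407 hit at Δt = 1.1529 (t = 2.9390), x⁻ = (9.6629, 4.4889) → reset → x⁺ = (7.8802, 4.0058), jump to mode 2
Mode 2: flow for 0.4404 to horizon, guard not reached → x = (7.3486, 0.7867)

1 1.1724 3->0
2 1.7861 0->1
3 2.9390 1->2
final: 2 7.3486 0.7867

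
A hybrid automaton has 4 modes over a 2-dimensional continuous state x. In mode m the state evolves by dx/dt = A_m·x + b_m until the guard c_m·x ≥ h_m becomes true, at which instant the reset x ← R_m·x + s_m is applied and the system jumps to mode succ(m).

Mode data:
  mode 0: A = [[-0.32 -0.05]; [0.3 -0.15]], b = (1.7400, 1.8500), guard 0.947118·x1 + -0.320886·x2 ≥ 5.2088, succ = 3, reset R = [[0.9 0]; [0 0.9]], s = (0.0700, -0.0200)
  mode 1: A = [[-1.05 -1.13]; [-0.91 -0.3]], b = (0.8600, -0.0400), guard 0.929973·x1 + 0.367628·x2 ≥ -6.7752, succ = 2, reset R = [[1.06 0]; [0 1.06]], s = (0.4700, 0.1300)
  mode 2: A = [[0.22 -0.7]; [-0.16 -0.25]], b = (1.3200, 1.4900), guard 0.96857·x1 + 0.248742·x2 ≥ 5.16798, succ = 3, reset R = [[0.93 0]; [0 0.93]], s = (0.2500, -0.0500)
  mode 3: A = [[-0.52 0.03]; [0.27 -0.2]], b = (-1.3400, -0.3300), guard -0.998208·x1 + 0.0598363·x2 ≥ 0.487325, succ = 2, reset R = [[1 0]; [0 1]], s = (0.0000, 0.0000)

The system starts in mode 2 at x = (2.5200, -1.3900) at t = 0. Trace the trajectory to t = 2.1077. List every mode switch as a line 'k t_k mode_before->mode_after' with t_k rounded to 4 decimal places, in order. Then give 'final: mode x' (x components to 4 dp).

1 1.0560 2->3
final: 3 1.9731 0.3073

Mode 2: guard c·x = 5.1680 hit at Δt = 1.0560 (t = 1.0560), x⁻ = (5.4087, -0.2845) → reset → x⁺ = (5.2801, -0.3146), jump to mode 3
Mode 3: flow for 1.0517 to horizon, guard not reached → x = (1.9731, 0.3073)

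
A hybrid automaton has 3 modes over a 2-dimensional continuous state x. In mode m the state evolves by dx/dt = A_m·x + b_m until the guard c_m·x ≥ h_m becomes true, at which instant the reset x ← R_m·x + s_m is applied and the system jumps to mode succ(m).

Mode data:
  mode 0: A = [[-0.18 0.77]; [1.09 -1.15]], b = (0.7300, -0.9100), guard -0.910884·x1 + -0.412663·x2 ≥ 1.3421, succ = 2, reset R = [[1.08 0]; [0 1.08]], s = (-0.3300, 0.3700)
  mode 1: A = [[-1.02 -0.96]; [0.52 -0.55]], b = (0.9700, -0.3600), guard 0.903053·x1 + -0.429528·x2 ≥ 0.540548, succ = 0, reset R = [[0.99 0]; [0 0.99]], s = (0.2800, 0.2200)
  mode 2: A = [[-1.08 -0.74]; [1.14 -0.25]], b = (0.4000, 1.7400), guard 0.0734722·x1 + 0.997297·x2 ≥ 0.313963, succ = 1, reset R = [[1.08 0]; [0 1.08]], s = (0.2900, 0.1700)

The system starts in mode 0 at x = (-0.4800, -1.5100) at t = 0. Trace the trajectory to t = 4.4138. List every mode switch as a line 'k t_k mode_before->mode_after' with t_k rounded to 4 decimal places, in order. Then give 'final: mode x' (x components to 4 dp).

Mode 0: guard c·x = 1.3421 hit at Δt = 1.2500 (t = 1.2500), x⁻ = (-0.8112, -1.4618) → reset → x⁺ = (-1.2060, -1.2088), jump to mode 2
Mode 2: guard c·x = 0.3140 hit at Δt = 1.0453 (t = 2.2953), x⁻ = (0.0402, 0.3119) → reset → x⁺ = (0.3334, 0.5068), jump to mode 1
Mode 1: guard c·x = 0.5405 hit at Δt = 1.5344 (t = 3.8297), x⁻ = (0.6573, 0.1235) → reset → x⁺ = (0.9307, 0.3422), jump to mode 0
Mode 0: flow for 0.5841 to horizon, guard not reached → x = (1.3773, 0.3361)

1 1.2500 0->2
2 2.2953 2->1
3 3.8297 1->0
final: 0 1.3773 0.3361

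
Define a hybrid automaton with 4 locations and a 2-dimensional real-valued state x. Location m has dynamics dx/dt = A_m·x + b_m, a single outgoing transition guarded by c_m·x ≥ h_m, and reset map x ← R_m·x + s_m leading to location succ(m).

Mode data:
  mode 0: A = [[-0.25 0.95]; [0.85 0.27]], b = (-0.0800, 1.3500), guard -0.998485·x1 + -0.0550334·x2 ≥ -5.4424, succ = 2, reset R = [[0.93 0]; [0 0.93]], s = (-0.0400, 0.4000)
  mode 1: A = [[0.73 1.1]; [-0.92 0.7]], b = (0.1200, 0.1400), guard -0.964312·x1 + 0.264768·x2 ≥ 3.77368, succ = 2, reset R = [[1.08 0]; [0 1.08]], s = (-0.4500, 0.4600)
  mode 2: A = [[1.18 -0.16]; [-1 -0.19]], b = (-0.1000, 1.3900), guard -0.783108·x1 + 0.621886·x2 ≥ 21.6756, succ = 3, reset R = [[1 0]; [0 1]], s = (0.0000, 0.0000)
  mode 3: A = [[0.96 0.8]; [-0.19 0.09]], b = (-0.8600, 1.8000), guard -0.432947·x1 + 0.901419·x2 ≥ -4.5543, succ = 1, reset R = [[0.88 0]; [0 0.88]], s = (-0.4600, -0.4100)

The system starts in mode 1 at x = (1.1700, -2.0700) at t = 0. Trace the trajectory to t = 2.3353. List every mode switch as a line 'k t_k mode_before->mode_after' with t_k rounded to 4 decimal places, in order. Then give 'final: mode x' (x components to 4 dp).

1 1.3804 1->2
final: 2 -18.0901 7.7242

Mode 1: guard c·x = 3.7737 hit at Δt = 1.3804 (t = 1.3804), x⁻ = (-4.9335, -3.7154) → reset → x⁺ = (-5.7781, -3.5526), jump to mode 2
Mode 2: flow for 0.9549 to horizon, guard not reached → x = (-18.0901, 7.7242)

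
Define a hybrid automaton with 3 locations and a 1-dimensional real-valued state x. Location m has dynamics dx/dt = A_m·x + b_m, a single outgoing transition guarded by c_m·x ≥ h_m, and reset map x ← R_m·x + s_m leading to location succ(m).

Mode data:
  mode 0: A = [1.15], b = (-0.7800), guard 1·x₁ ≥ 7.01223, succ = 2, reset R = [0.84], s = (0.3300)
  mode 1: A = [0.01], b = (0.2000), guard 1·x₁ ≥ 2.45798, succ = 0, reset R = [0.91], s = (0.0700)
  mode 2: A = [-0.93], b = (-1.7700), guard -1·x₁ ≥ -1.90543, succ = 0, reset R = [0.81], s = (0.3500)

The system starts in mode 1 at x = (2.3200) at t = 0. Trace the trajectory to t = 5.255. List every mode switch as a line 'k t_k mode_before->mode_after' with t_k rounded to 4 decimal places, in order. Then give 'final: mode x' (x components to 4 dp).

Mode 1: guard c·x = 2.4580 hit at Δt = 0.6163 (t = 0.6163), x⁻ = (2.4580) → reset → x⁺ = (2.3068), jump to mode 0
Mode 0: guard c·x = 7.0122 hit at Δt = 1.1811 (t = 1.7974), x⁻ = (7.0122) → reset → x⁺ = (6.2203), jump to mode 2
Mode 2: guard c·x = -1.9054 hit at Δt = 0.8145 (t = 2.6119), x⁻ = (1.9054) → reset → x⁺ = (1.8934), jump to mode 0
Mode 0: guard c·x = 7.0122 hit at Δt = 1.4357 (t = 4.0476), x⁻ = (7.0122) → reset → x⁺ = (6.2203), jump to mode 2
Mode 2: guard c·x = -1.9054 hit at Δt = 0.8145 (t = 4.8621), x⁻ = (1.9054) → reset → x⁺ = (1.8934), jump to mode 0
Mode 0: flow for 0.3929 to horizon, guard not reached → x = (2.5875)

1 0.6163 1->0
2 1.7974 0->2
3 2.6119 2->0
4 4.0476 0->2
5 4.8621 2->0
final: 0 2.5875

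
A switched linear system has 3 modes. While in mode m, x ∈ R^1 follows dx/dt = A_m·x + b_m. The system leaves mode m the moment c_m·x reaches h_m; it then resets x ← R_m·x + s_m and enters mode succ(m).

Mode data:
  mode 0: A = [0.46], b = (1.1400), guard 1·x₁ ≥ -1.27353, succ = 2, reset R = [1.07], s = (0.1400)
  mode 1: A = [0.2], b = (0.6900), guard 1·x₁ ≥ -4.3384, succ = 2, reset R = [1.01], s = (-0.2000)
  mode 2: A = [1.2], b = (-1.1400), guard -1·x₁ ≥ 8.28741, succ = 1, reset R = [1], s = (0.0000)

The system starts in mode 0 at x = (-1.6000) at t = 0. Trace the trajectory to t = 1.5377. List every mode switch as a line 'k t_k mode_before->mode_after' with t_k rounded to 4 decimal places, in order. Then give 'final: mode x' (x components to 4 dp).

1 0.6871 0->2
final: 2 -5.0796

Mode 0: guard c·x = -1.2735 hit at Δt = 0.6871 (t = 0.6871), x⁻ = (-1.2735) → reset → x⁺ = (-1.2227), jump to mode 2
Mode 2: flow for 0.8506 to horizon, guard not reached → x = (-5.0796)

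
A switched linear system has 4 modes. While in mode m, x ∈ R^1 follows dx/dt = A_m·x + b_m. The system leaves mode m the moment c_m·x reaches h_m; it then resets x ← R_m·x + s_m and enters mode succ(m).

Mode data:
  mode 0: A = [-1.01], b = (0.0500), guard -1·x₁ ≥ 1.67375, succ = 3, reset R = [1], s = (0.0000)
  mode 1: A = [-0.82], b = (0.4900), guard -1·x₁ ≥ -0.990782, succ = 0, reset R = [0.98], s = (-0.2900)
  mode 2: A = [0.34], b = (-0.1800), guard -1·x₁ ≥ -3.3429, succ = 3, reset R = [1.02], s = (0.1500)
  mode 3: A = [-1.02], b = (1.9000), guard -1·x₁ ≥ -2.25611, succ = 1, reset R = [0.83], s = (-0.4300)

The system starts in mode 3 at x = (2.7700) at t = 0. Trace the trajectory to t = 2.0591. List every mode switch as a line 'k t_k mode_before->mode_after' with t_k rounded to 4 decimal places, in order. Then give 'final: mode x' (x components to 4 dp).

Mode 3: guard c·x = -2.2561 hit at Δt = 0.8193 (t = 0.8193), x⁻ = (2.2561) → reset → x⁺ = (1.4426), jump to mode 1
Mode 1: guard c·x = -0.9908 hit at Δt = 0.9329 (t = 1.7522), x⁻ = (0.9908) → reset → x⁺ = (0.6810), jump to mode 0
Mode 0: flow for 0.3069 to horizon, guard not reached → x = (0.5127)

1 0.8193 3->1
2 1.7522 1->0
final: 0 0.5127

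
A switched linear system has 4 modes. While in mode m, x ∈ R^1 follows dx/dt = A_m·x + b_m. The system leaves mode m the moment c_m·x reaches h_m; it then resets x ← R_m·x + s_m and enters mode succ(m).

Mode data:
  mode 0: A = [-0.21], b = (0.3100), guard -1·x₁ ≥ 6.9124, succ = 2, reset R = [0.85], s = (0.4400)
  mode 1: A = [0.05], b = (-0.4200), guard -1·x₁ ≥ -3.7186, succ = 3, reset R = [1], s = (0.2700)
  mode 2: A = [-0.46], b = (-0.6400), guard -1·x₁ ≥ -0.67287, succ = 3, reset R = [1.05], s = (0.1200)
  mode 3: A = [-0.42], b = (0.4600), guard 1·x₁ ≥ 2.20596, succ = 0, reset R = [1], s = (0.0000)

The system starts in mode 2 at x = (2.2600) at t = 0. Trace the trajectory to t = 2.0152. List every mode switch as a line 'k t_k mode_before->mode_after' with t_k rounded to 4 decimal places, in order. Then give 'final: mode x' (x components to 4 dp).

1 1.2399 2->3
final: 3 0.9012

Mode 2: guard c·x = -0.6729 hit at Δt = 1.2399 (t = 1.2399), x⁻ = (0.6729) → reset → x⁺ = (0.8265), jump to mode 3
Mode 3: flow for 0.7753 to horizon, guard not reached → x = (0.9012)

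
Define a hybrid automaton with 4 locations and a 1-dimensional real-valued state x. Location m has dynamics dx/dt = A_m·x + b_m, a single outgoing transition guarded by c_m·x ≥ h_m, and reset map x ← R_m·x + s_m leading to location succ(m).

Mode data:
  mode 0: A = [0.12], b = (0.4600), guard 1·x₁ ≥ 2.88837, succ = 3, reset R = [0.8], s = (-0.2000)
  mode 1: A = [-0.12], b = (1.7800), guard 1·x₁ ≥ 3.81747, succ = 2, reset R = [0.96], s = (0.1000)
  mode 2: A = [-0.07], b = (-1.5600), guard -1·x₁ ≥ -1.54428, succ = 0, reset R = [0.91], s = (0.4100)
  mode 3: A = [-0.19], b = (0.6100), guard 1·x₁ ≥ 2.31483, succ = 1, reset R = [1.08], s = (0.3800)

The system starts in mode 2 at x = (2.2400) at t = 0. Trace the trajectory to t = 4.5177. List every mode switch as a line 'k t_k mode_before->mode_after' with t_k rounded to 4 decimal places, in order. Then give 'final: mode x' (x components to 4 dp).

Mode 2: guard c·x = -1.5443 hit at Δt = 0.4111 (t = 0.4111), x⁻ = (1.5443) → reset → x⁺ = (1.8153), jump to mode 0
Mode 0: guard c·x = 2.8884 hit at Δt = 1.4494 (t = 1.8605), x⁻ = (2.8884) → reset → x⁺ = (2.1107), jump to mode 3
Mode 3: guard c·x = 2.3148 hit at Δt = 1.0806 (t = 2.9411), x⁻ = (2.3148) → reset → x⁺ = (2.8800), jump to mode 1
Mode 1: guard c·x = 3.8175 hit at Δt = 0.6806 (t = 3.6217), x⁻ = (3.8175) → reset → x⁺ = (3.7648), jump to mode 2
Mode 2: flow for 0.8960 to horizon, guard not reached → x = (2.1811)

1 0.4111 2->0
2 1.8605 0->3
3 2.9411 3->1
4 3.6217 1->2
final: 2 2.1811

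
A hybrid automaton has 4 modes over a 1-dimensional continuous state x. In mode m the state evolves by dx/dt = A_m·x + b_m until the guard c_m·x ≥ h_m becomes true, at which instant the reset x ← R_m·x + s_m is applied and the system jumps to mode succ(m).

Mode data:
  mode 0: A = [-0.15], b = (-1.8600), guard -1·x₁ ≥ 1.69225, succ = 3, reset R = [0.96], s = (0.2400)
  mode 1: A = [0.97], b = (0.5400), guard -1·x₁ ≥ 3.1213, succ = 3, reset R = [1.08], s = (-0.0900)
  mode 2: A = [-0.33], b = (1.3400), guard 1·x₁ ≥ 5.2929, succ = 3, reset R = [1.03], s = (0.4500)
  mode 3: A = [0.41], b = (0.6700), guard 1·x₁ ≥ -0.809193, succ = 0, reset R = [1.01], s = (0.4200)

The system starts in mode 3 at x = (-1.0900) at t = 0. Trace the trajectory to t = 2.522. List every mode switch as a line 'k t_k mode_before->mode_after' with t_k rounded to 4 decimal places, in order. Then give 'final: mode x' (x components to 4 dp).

1 1.0149 3->0
2 1.7760 0->3
final: 3 -1.2953

Mode 3: guard c·x = -0.8092 hit at Δt = 1.0149 (t = 1.0149), x⁻ = (-0.8092) → reset → x⁺ = (-0.3973), jump to mode 0
Mode 0: guard c·x = 1.6923 hit at Δt = 0.7611 (t = 1.7760), x⁻ = (-1.6923) → reset → x⁺ = (-1.3846), jump to mode 3
Mode 3: flow for 0.7460 to horizon, guard not reached → x = (-1.2953)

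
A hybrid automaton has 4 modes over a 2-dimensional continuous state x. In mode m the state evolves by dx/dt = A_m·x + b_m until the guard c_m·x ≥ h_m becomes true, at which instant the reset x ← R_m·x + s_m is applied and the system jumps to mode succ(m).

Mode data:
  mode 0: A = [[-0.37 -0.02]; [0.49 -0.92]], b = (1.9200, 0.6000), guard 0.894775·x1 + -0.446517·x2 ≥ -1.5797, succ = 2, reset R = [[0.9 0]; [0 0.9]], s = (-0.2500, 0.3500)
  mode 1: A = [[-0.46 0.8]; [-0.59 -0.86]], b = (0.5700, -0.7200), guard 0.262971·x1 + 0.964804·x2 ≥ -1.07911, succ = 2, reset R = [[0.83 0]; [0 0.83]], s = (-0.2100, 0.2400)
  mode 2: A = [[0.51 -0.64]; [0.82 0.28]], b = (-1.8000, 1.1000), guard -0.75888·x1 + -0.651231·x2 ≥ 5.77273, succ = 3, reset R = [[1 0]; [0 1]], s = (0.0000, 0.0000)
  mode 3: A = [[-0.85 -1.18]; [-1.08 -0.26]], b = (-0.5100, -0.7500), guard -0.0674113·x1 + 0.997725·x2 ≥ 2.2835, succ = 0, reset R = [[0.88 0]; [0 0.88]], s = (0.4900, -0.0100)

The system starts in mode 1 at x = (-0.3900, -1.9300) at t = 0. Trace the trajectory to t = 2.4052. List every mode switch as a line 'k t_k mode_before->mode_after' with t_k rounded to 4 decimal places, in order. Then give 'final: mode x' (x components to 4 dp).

Mode 1: guard c·x = -1.0791 hit at Δt = 1.2148 (t = 1.2148), x⁻ = (-0.6723, -0.9352) → reset → x⁺ = (-0.7680, -0.5362), jump to mode 2
Mode 2: flow for 1.1904 to horizon, guard not reached → x = (-3.5933, -1.5325)

1 1.2148 1->2
final: 2 -3.5933 -1.5325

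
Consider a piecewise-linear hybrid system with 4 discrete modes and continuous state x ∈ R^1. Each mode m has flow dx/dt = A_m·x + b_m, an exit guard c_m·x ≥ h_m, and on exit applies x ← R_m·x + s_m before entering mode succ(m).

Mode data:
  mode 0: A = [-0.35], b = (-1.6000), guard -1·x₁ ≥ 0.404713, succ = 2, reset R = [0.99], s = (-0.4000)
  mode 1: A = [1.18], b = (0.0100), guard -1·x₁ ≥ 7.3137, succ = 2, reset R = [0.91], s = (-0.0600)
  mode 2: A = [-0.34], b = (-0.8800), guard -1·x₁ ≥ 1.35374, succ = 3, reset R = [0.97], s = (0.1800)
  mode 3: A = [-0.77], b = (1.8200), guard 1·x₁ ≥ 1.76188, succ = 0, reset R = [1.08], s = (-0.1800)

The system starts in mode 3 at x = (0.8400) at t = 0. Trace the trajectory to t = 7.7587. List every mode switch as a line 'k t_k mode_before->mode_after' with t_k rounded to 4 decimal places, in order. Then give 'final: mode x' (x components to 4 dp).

Mode 3: guard c·x = 1.7619 hit at Δt = 1.2065 (t = 1.2065), x⁻ = (1.7619) → reset → x⁺ = (1.7228), jump to mode 0
Mode 0: guard c·x = 0.4047 hit at Δt = 1.1786 (t = 2.3851), x⁻ = (-0.4047) → reset → x⁺ = (-0.8007), jump to mode 2
Mode 2: guard c·x = 1.3537 hit at Δt = 1.0888 (t = 3.4739), x⁻ = (-1.3537) → reset → x⁺ = (-1.1331), jump to mode 3
Mode 3: guard c·x = 1.7619 hit at Δt = 2.2854 (t = 5.7593), x⁻ = (1.7619) → reset → x⁺ = (1.7228), jump to mode 0
Mode 0: guard c·x = 0.4047 hit at Δt = 1.1786 (t = 6.9379), x⁻ = (-0.4047) → reset → x⁺ = (-0.8007), jump to mode 2
Mode 2: flow for 0.8208 to horizon, guard not reached → x = (-1.2360)

1 1.2065 3->0
2 2.3851 0->2
3 3.4739 2->3
4 5.7593 3->0
5 6.9379 0->2
final: 2 -1.2360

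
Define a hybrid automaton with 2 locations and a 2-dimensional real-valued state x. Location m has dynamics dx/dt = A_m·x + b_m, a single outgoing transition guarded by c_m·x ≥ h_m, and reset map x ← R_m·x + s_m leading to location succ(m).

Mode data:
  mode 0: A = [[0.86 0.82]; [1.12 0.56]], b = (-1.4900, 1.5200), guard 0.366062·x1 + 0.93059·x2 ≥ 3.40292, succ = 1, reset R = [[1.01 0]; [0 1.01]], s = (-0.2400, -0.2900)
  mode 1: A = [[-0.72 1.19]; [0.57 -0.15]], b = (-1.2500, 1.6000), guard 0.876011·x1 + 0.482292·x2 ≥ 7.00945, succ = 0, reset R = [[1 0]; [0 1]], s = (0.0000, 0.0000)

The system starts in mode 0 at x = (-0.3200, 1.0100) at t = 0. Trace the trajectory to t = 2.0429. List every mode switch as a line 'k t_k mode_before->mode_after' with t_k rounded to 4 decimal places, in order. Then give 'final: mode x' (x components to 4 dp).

Mode 0: guard c·x = 3.4029 hit at Δt = 1.3990 (t = 1.3990), x⁻ = (-0.5726, 3.8820) → reset → x⁺ = (-0.8183, 3.6308), jump to mode 1
Mode 1: flow for 0.6439 to horizon, guard not reached → x = (1.2784, 4.3764)

1 1.3990 0->1
final: 1 1.2784 4.3764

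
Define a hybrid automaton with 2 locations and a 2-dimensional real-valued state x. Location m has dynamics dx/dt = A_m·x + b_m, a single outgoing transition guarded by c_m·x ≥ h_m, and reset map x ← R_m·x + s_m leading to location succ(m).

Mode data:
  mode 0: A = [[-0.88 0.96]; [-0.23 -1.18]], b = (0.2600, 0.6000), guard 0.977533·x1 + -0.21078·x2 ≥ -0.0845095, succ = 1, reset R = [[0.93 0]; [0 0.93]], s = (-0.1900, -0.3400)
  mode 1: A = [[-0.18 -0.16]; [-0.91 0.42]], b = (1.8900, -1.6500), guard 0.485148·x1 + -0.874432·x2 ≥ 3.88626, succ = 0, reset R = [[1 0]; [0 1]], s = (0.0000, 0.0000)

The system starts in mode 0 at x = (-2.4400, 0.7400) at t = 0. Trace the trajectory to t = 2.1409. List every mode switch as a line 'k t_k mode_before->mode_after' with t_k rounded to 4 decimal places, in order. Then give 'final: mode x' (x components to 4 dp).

Mode 0: guard c·x = -0.0845 hit at Δt = 1.3908 (t = 1.3908), x⁻ = (0.0539, 0.6510) → reset → x⁺ = (-0.1399, 0.2654), jump to mode 1
Mode 1: flow for 0.7501 to horizon, guard not reached → x = (1.2619, -1.5103)

1 1.3908 0->1
final: 1 1.2619 -1.5103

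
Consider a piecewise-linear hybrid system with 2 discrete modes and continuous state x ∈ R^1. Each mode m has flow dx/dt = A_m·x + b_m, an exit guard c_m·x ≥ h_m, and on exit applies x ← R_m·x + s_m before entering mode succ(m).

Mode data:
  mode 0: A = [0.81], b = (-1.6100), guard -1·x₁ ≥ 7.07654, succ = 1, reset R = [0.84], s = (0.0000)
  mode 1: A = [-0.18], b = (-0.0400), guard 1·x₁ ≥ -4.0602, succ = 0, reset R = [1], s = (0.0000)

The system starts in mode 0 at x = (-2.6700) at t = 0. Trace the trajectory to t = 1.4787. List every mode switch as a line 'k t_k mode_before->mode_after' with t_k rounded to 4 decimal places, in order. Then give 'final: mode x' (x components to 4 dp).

1 0.8220 0->1
final: 1 -5.3064

Mode 0: guard c·x = 7.0765 hit at Δt = 0.8220 (t = 0.8220), x⁻ = (-7.0765) → reset → x⁺ = (-5.9443), jump to mode 1
Mode 1: flow for 0.6567 to horizon, guard not reached → x = (-5.3064)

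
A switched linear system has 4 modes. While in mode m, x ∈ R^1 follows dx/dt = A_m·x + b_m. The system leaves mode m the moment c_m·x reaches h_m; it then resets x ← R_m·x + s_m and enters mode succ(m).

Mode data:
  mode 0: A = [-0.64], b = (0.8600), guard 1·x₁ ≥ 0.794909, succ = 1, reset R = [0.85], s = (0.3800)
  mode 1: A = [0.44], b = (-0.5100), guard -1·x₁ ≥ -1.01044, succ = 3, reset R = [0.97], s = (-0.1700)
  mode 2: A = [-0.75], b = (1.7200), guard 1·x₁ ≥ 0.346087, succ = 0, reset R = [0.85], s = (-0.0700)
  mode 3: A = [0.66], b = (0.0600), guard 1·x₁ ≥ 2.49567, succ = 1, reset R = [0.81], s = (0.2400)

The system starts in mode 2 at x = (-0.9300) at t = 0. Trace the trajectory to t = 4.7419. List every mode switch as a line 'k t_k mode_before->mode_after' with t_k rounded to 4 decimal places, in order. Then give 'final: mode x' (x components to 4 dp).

Mode 2: guard c·x = 0.3461 hit at Δt = 0.6720 (t = 0.6720), x⁻ = (0.3461) → reset → x⁺ = (0.2242), jump to mode 0
Mode 0: guard c·x = 0.7949 hit at Δt = 1.1139 (t = 1.7859), x⁻ = (0.7949) → reset → x⁺ = (1.0557), jump to mode 1
Mode 1: guard c·x = -1.0104 hit at Δt = 0.8246 (t = 2.6105), x⁻ = (1.0104) → reset → x⁺ = (0.8101), jump to mode 3
Mode 3: guard c·x = 2.4957 hit at Δt = 1.5978 (t = 4.2083), x⁻ = (2.4957) → reset → x⁺ = (2.2615), jump to mode 1
Mode 1: flow for 0.5336 to horizon, guard not reached → x = (2.5532)

1 0.6720 2->0
2 1.7859 0->1
3 2.6105 1->3
4 4.2083 3->1
final: 1 2.5532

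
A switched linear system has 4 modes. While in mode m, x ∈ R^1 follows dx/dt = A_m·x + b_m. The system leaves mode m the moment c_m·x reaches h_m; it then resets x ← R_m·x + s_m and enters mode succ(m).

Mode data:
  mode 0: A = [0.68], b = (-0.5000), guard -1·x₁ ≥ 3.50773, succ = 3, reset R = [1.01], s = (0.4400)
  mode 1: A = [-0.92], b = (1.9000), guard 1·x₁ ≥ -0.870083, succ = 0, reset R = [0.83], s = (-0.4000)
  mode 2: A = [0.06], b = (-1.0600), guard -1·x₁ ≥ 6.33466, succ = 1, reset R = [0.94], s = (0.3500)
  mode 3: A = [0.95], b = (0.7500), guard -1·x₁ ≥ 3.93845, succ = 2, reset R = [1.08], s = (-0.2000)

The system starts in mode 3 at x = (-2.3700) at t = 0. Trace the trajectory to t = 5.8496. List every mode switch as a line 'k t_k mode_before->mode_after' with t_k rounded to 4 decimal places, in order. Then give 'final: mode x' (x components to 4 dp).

Mode 3: guard c·x = 3.9385 hit at Δt = 0.7256 (t = 0.7256), x⁻ = (-3.9385) → reset → x⁺ = (-4.4535), jump to mode 2
Mode 2: guard c·x = 6.3347 hit at Δt = 1.3603 (t = 2.0859), x⁻ = (-6.3347) → reset → x⁺ = (-5.6046), jump to mode 1
Mode 1: guard c·x = -0.8701 hit at Δt = 1.0440 (t = 3.1299), x⁻ = (-0.8701) → reset → x⁺ = (-1.1222), jump to mode 0
Mode 0: guard c·x = 3.5077 hit at Δt = 1.2148 (t = 4.3447), x⁻ = (-3.5077) → reset → x⁺ = (-3.1028), jump to mode 3
Mode 3: guard c·x = 3.9385 hit at Δt = 0.3246 (t = 4.6693), x⁻ = (-3.9384) → reset → x⁺ = (-4.4535), jump to mode 2
Mode 2: flow for 1.1803 to horizon, guard not reached → x = (-6.0768)

1 0.7256 3->2
2 2.0859 2->1
3 3.1299 1->0
4 4.3447 0->3
5 4.6693 3->2
final: 2 -6.0768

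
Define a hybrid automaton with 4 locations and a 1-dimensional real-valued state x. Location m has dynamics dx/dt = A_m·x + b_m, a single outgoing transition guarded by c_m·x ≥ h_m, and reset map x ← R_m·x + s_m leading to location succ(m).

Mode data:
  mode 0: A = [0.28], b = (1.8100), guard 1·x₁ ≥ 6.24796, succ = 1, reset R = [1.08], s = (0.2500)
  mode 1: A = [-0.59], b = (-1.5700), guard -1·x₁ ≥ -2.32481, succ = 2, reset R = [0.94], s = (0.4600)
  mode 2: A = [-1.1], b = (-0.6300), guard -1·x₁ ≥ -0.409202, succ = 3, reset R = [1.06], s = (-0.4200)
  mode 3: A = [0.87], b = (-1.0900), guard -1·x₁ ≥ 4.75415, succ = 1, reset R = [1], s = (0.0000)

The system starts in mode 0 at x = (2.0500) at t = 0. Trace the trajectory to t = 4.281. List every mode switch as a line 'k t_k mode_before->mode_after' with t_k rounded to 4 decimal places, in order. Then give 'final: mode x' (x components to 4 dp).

Mode 0: guard c·x = 6.2480 hit at Δt = 1.4315 (t = 1.4315), x⁻ = (6.2480) → reset → x⁺ = (6.9978), jump to mode 1
Mode 1: guard c·x = -2.3248 hit at Δt = 1.1208 (t = 2.5523), x⁻ = (2.3248) → reset → x⁺ = (2.6453), jump to mode 2
Mode 2: guard c·x = -0.4092 hit at Δt = 1.0791 (t = 3.6314), x⁻ = (0.4092) → reset → x⁺ = (0.0138), jump to mode 3
Mode 3: flow for 0.6496 to horizon, guard not reached → x = (-0.9276)

1 1.4315 0->1
2 2.5523 1->2
3 3.6314 2->3
final: 3 -0.9276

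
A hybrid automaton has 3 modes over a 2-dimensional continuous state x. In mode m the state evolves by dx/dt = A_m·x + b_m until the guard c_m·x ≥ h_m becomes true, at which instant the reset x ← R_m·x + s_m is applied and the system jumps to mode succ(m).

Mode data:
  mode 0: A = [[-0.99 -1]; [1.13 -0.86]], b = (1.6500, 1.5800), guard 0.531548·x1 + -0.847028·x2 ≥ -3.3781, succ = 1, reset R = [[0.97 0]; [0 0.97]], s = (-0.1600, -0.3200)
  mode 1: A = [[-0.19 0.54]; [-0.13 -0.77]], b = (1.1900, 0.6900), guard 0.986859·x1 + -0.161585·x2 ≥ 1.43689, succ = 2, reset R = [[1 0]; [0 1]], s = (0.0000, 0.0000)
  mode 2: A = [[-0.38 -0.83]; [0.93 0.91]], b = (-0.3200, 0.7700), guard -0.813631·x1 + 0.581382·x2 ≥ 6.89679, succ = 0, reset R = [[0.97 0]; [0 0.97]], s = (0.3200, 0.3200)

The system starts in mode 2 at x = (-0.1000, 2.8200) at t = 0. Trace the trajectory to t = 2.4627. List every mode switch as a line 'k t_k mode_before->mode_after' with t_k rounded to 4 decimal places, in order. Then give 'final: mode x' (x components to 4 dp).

Mode 2: guard c·x = 6.8968 hit at Δt = 1.0991 (t = 1.0991), x⁻ = (-3.9028, 6.4008) → reset → x⁺ = (-3.4657, 6.5288), jump to mode 0
Mode 0: guard c·x = -3.3781 hit at Δt = 0.7497 (t = 1.8488), x⁻ = (-2.8057, 2.2275) → reset → x⁺ = (-2.8816, 1.8406), jump to mode 1
Mode 1: flow for 0.6139 to horizon, guard not reached → x = (-1.3346, 1.6137)

1 1.0991 2->0
2 1.8488 0->1
final: 1 -1.3346 1.6137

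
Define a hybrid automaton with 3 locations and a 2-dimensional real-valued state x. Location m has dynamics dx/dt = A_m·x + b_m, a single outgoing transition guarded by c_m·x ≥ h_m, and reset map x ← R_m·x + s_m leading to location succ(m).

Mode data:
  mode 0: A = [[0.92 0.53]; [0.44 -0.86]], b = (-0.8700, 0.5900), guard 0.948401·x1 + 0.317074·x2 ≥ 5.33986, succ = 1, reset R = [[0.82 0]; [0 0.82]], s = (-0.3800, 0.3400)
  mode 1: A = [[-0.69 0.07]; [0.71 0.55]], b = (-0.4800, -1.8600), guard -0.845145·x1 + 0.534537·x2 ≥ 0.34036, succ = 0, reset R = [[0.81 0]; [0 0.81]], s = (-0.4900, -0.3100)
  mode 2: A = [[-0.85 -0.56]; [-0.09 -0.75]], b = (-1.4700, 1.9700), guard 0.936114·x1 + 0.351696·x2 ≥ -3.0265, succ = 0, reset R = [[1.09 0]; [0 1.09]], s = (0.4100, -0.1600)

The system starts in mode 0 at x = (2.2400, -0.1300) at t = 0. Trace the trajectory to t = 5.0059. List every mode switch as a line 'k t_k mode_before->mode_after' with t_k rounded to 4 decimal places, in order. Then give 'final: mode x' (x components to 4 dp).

Mode 0: guard c·x = 5.3399 hit at Δt = 1.1124 (t = 1.1124), x⁻ = (5.1276, 1.5039) → reset → x⁺ = (3.8246, 1.5732), jump to mode 1
Mode 1: guard c·x = 0.3404 hit at Δt = 1.1598 (t = 2.2722), x⁻ = (1.4715, 2.9633) → reset → x⁺ = (0.7019, 2.0903), jump to mode 0
Mode 0: guard c·x = 5.3399 hit at Δt = 1.9900 (t = 4.2622), x⁻ = (4.9271, 2.1036) → reset → x⁺ = (3.6602, 2.0649), jump to mode 1
Mode 1: flow for 0.7437 to horizon, guard not reached → x = (2.0232, 3.2407)

1 1.1124 0->1
2 2.2722 1->0
3 4.2622 0->1
final: 1 2.0232 3.2407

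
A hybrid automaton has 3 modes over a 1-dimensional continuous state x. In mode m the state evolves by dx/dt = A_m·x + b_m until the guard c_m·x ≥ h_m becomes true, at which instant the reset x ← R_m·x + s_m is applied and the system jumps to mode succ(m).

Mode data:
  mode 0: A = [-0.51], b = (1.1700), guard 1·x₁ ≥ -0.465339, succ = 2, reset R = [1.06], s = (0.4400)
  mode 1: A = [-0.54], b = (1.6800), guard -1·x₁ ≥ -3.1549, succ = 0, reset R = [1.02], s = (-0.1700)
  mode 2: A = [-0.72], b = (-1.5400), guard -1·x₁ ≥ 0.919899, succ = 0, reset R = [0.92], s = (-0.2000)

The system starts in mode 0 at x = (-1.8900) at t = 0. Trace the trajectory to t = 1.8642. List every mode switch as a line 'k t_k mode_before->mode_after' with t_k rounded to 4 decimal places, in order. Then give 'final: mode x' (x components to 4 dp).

1 0.8162 0->2
2 1.5621 2->0
final: 0 -0.5693

Mode 0: guard c·x = -0.4653 hit at Δt = 0.8162 (t = 0.8162), x⁻ = (-0.4653) → reset → x⁺ = (-0.0533), jump to mode 2
Mode 2: guard c·x = 0.9199 hit at Δt = 0.7459 (t = 1.5621), x⁻ = (-0.9199) → reset → x⁺ = (-1.0463), jump to mode 0
Mode 0: flow for 0.3021 to horizon, guard not reached → x = (-0.5693)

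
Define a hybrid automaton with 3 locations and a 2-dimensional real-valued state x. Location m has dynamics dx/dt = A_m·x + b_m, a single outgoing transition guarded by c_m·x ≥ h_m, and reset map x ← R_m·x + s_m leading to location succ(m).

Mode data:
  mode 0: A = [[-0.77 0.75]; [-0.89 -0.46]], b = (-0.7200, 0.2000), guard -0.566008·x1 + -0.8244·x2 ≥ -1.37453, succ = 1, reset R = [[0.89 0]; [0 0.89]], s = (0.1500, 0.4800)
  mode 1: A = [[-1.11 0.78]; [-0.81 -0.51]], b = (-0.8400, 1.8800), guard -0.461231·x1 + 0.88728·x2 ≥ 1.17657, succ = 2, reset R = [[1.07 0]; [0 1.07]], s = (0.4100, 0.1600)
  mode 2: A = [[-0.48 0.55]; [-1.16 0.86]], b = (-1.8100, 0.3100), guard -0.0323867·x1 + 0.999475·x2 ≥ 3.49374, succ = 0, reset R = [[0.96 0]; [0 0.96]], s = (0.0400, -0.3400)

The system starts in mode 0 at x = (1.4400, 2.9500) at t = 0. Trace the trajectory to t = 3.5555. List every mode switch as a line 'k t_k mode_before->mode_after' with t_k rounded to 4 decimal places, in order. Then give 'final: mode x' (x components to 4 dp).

Mode 0: guard c·x = -1.3745 hit at Δt = 1.0838 (t = 1.0838), x⁻ = (1.0326, 0.9584) → reset → x⁺ = (1.0690, 1.3329), jump to mode 1
Mode 1: guard c·x = 1.1766 hit at Δt = 0.7183 (t = 1.8021), x⁻ = (0.6491, 1.6634) → reset → x⁺ = (1.1045, 1.9399), jump to mode 2
Mode 2: guard c·x = 3.4937 hit at Δt = 0.9115 (t = 2.7136), x⁻ = (0.4410, 3.5099) → reset → x⁺ = (0.4634, 3.0295), jump to mode 0
Mode 0: flow for 0.8419 to horizon, guard not reached → x = (0.8587, 1.7223)

1 1.0838 0->1
2 1.8021 1->2
3 2.7136 2->0
final: 0 0.8587 1.7223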